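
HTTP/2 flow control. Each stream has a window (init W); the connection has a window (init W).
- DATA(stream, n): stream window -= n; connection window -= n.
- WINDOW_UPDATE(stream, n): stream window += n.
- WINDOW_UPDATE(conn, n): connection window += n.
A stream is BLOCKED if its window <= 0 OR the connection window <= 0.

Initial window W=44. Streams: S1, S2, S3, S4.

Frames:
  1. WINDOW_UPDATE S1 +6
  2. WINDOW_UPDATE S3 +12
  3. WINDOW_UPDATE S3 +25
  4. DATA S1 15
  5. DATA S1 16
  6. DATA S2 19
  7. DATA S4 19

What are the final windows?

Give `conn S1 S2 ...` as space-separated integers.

Op 1: conn=44 S1=50 S2=44 S3=44 S4=44 blocked=[]
Op 2: conn=44 S1=50 S2=44 S3=56 S4=44 blocked=[]
Op 3: conn=44 S1=50 S2=44 S3=81 S4=44 blocked=[]
Op 4: conn=29 S1=35 S2=44 S3=81 S4=44 blocked=[]
Op 5: conn=13 S1=19 S2=44 S3=81 S4=44 blocked=[]
Op 6: conn=-6 S1=19 S2=25 S3=81 S4=44 blocked=[1, 2, 3, 4]
Op 7: conn=-25 S1=19 S2=25 S3=81 S4=25 blocked=[1, 2, 3, 4]

Answer: -25 19 25 81 25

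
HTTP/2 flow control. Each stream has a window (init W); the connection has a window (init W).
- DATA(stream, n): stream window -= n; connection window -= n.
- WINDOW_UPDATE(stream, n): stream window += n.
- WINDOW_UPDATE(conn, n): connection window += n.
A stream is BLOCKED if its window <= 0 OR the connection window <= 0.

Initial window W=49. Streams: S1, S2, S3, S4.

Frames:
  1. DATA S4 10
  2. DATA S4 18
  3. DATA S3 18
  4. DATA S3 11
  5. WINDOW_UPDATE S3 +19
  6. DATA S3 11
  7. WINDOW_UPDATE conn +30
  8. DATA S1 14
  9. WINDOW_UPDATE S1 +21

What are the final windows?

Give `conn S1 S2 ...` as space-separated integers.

Op 1: conn=39 S1=49 S2=49 S3=49 S4=39 blocked=[]
Op 2: conn=21 S1=49 S2=49 S3=49 S4=21 blocked=[]
Op 3: conn=3 S1=49 S2=49 S3=31 S4=21 blocked=[]
Op 4: conn=-8 S1=49 S2=49 S3=20 S4=21 blocked=[1, 2, 3, 4]
Op 5: conn=-8 S1=49 S2=49 S3=39 S4=21 blocked=[1, 2, 3, 4]
Op 6: conn=-19 S1=49 S2=49 S3=28 S4=21 blocked=[1, 2, 3, 4]
Op 7: conn=11 S1=49 S2=49 S3=28 S4=21 blocked=[]
Op 8: conn=-3 S1=35 S2=49 S3=28 S4=21 blocked=[1, 2, 3, 4]
Op 9: conn=-3 S1=56 S2=49 S3=28 S4=21 blocked=[1, 2, 3, 4]

Answer: -3 56 49 28 21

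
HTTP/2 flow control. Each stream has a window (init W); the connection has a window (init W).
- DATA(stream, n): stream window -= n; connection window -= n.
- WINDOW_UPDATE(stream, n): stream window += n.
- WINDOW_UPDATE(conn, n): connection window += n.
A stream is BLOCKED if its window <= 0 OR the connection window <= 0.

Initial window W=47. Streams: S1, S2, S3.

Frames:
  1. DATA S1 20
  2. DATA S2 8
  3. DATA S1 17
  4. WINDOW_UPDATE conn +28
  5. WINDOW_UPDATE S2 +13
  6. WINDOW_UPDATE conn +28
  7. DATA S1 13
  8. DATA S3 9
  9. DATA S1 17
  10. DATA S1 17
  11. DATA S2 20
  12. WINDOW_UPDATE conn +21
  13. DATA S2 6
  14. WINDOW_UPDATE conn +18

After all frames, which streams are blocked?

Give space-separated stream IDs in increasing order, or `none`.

Op 1: conn=27 S1=27 S2=47 S3=47 blocked=[]
Op 2: conn=19 S1=27 S2=39 S3=47 blocked=[]
Op 3: conn=2 S1=10 S2=39 S3=47 blocked=[]
Op 4: conn=30 S1=10 S2=39 S3=47 blocked=[]
Op 5: conn=30 S1=10 S2=52 S3=47 blocked=[]
Op 6: conn=58 S1=10 S2=52 S3=47 blocked=[]
Op 7: conn=45 S1=-3 S2=52 S3=47 blocked=[1]
Op 8: conn=36 S1=-3 S2=52 S3=38 blocked=[1]
Op 9: conn=19 S1=-20 S2=52 S3=38 blocked=[1]
Op 10: conn=2 S1=-37 S2=52 S3=38 blocked=[1]
Op 11: conn=-18 S1=-37 S2=32 S3=38 blocked=[1, 2, 3]
Op 12: conn=3 S1=-37 S2=32 S3=38 blocked=[1]
Op 13: conn=-3 S1=-37 S2=26 S3=38 blocked=[1, 2, 3]
Op 14: conn=15 S1=-37 S2=26 S3=38 blocked=[1]

Answer: S1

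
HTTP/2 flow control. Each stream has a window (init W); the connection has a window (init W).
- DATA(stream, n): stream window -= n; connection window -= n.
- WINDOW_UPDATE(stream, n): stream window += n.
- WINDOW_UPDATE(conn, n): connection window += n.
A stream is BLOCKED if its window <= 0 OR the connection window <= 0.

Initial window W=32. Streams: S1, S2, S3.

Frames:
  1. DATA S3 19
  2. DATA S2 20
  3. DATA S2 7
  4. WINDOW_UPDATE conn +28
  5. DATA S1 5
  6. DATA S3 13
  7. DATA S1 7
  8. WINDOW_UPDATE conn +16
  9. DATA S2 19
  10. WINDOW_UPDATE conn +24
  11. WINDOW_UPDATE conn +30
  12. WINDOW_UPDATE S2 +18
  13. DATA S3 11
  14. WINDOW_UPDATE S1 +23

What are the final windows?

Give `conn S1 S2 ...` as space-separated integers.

Op 1: conn=13 S1=32 S2=32 S3=13 blocked=[]
Op 2: conn=-7 S1=32 S2=12 S3=13 blocked=[1, 2, 3]
Op 3: conn=-14 S1=32 S2=5 S3=13 blocked=[1, 2, 3]
Op 4: conn=14 S1=32 S2=5 S3=13 blocked=[]
Op 5: conn=9 S1=27 S2=5 S3=13 blocked=[]
Op 6: conn=-4 S1=27 S2=5 S3=0 blocked=[1, 2, 3]
Op 7: conn=-11 S1=20 S2=5 S3=0 blocked=[1, 2, 3]
Op 8: conn=5 S1=20 S2=5 S3=0 blocked=[3]
Op 9: conn=-14 S1=20 S2=-14 S3=0 blocked=[1, 2, 3]
Op 10: conn=10 S1=20 S2=-14 S3=0 blocked=[2, 3]
Op 11: conn=40 S1=20 S2=-14 S3=0 blocked=[2, 3]
Op 12: conn=40 S1=20 S2=4 S3=0 blocked=[3]
Op 13: conn=29 S1=20 S2=4 S3=-11 blocked=[3]
Op 14: conn=29 S1=43 S2=4 S3=-11 blocked=[3]

Answer: 29 43 4 -11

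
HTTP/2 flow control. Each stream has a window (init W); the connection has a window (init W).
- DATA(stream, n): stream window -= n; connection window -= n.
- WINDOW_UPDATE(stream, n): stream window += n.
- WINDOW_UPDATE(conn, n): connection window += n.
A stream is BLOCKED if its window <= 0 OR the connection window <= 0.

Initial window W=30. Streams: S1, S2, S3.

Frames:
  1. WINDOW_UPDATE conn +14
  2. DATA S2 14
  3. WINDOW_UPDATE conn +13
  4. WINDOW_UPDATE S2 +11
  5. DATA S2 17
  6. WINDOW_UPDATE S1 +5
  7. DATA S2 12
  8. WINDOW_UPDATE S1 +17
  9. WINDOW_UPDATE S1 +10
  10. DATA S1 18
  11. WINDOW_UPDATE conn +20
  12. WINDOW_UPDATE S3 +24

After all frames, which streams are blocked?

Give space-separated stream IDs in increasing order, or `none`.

Answer: S2

Derivation:
Op 1: conn=44 S1=30 S2=30 S3=30 blocked=[]
Op 2: conn=30 S1=30 S2=16 S3=30 blocked=[]
Op 3: conn=43 S1=30 S2=16 S3=30 blocked=[]
Op 4: conn=43 S1=30 S2=27 S3=30 blocked=[]
Op 5: conn=26 S1=30 S2=10 S3=30 blocked=[]
Op 6: conn=26 S1=35 S2=10 S3=30 blocked=[]
Op 7: conn=14 S1=35 S2=-2 S3=30 blocked=[2]
Op 8: conn=14 S1=52 S2=-2 S3=30 blocked=[2]
Op 9: conn=14 S1=62 S2=-2 S3=30 blocked=[2]
Op 10: conn=-4 S1=44 S2=-2 S3=30 blocked=[1, 2, 3]
Op 11: conn=16 S1=44 S2=-2 S3=30 blocked=[2]
Op 12: conn=16 S1=44 S2=-2 S3=54 blocked=[2]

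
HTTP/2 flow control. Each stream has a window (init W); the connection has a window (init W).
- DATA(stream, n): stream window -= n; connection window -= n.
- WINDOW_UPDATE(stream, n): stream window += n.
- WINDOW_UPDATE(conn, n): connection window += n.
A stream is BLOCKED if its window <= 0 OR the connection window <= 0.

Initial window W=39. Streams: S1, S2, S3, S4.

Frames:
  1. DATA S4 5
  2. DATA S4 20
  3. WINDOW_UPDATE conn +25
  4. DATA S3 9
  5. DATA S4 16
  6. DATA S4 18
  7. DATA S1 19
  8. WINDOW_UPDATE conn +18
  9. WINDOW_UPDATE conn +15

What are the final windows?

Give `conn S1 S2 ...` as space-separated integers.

Op 1: conn=34 S1=39 S2=39 S3=39 S4=34 blocked=[]
Op 2: conn=14 S1=39 S2=39 S3=39 S4=14 blocked=[]
Op 3: conn=39 S1=39 S2=39 S3=39 S4=14 blocked=[]
Op 4: conn=30 S1=39 S2=39 S3=30 S4=14 blocked=[]
Op 5: conn=14 S1=39 S2=39 S3=30 S4=-2 blocked=[4]
Op 6: conn=-4 S1=39 S2=39 S3=30 S4=-20 blocked=[1, 2, 3, 4]
Op 7: conn=-23 S1=20 S2=39 S3=30 S4=-20 blocked=[1, 2, 3, 4]
Op 8: conn=-5 S1=20 S2=39 S3=30 S4=-20 blocked=[1, 2, 3, 4]
Op 9: conn=10 S1=20 S2=39 S3=30 S4=-20 blocked=[4]

Answer: 10 20 39 30 -20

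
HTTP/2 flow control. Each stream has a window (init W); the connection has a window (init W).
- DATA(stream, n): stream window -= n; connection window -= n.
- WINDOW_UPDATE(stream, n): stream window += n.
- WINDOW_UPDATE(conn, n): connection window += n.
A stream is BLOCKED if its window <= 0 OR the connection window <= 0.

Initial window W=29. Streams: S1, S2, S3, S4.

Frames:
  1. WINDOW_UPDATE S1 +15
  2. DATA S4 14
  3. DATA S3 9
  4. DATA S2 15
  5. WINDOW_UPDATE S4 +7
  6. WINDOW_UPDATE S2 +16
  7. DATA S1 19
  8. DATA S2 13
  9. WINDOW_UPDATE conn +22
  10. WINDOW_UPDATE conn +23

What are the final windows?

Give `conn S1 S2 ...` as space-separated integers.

Answer: 4 25 17 20 22

Derivation:
Op 1: conn=29 S1=44 S2=29 S3=29 S4=29 blocked=[]
Op 2: conn=15 S1=44 S2=29 S3=29 S4=15 blocked=[]
Op 3: conn=6 S1=44 S2=29 S3=20 S4=15 blocked=[]
Op 4: conn=-9 S1=44 S2=14 S3=20 S4=15 blocked=[1, 2, 3, 4]
Op 5: conn=-9 S1=44 S2=14 S3=20 S4=22 blocked=[1, 2, 3, 4]
Op 6: conn=-9 S1=44 S2=30 S3=20 S4=22 blocked=[1, 2, 3, 4]
Op 7: conn=-28 S1=25 S2=30 S3=20 S4=22 blocked=[1, 2, 3, 4]
Op 8: conn=-41 S1=25 S2=17 S3=20 S4=22 blocked=[1, 2, 3, 4]
Op 9: conn=-19 S1=25 S2=17 S3=20 S4=22 blocked=[1, 2, 3, 4]
Op 10: conn=4 S1=25 S2=17 S3=20 S4=22 blocked=[]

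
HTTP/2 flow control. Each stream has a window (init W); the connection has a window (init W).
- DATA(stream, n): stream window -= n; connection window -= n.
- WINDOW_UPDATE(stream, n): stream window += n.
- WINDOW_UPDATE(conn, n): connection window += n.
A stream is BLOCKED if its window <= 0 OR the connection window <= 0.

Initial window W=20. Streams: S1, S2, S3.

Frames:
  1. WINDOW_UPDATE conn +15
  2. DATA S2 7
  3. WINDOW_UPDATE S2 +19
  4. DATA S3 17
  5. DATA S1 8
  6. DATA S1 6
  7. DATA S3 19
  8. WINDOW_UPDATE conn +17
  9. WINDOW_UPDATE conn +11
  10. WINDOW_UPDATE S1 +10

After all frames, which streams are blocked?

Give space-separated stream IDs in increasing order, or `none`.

Answer: S3

Derivation:
Op 1: conn=35 S1=20 S2=20 S3=20 blocked=[]
Op 2: conn=28 S1=20 S2=13 S3=20 blocked=[]
Op 3: conn=28 S1=20 S2=32 S3=20 blocked=[]
Op 4: conn=11 S1=20 S2=32 S3=3 blocked=[]
Op 5: conn=3 S1=12 S2=32 S3=3 blocked=[]
Op 6: conn=-3 S1=6 S2=32 S3=3 blocked=[1, 2, 3]
Op 7: conn=-22 S1=6 S2=32 S3=-16 blocked=[1, 2, 3]
Op 8: conn=-5 S1=6 S2=32 S3=-16 blocked=[1, 2, 3]
Op 9: conn=6 S1=6 S2=32 S3=-16 blocked=[3]
Op 10: conn=6 S1=16 S2=32 S3=-16 blocked=[3]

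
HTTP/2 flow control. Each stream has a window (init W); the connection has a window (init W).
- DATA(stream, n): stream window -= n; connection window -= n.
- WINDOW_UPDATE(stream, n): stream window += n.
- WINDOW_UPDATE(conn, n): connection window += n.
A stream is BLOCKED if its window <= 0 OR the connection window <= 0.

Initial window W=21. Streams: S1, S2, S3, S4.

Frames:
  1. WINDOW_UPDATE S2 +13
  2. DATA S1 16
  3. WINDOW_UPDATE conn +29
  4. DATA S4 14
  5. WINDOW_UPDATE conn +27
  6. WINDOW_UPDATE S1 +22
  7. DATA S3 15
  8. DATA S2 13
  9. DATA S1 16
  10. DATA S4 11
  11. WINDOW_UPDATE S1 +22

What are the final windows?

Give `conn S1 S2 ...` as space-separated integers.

Op 1: conn=21 S1=21 S2=34 S3=21 S4=21 blocked=[]
Op 2: conn=5 S1=5 S2=34 S3=21 S4=21 blocked=[]
Op 3: conn=34 S1=5 S2=34 S3=21 S4=21 blocked=[]
Op 4: conn=20 S1=5 S2=34 S3=21 S4=7 blocked=[]
Op 5: conn=47 S1=5 S2=34 S3=21 S4=7 blocked=[]
Op 6: conn=47 S1=27 S2=34 S3=21 S4=7 blocked=[]
Op 7: conn=32 S1=27 S2=34 S3=6 S4=7 blocked=[]
Op 8: conn=19 S1=27 S2=21 S3=6 S4=7 blocked=[]
Op 9: conn=3 S1=11 S2=21 S3=6 S4=7 blocked=[]
Op 10: conn=-8 S1=11 S2=21 S3=6 S4=-4 blocked=[1, 2, 3, 4]
Op 11: conn=-8 S1=33 S2=21 S3=6 S4=-4 blocked=[1, 2, 3, 4]

Answer: -8 33 21 6 -4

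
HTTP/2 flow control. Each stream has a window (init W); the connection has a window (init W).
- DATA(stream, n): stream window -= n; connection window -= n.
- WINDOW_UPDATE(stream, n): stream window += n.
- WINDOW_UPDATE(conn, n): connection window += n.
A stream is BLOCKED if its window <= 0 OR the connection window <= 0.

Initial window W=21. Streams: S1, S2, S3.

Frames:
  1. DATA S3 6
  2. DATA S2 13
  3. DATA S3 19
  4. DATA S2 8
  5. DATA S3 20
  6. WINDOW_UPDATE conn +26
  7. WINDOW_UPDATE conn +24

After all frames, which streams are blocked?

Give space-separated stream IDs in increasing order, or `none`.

Answer: S2 S3

Derivation:
Op 1: conn=15 S1=21 S2=21 S3=15 blocked=[]
Op 2: conn=2 S1=21 S2=8 S3=15 blocked=[]
Op 3: conn=-17 S1=21 S2=8 S3=-4 blocked=[1, 2, 3]
Op 4: conn=-25 S1=21 S2=0 S3=-4 blocked=[1, 2, 3]
Op 5: conn=-45 S1=21 S2=0 S3=-24 blocked=[1, 2, 3]
Op 6: conn=-19 S1=21 S2=0 S3=-24 blocked=[1, 2, 3]
Op 7: conn=5 S1=21 S2=0 S3=-24 blocked=[2, 3]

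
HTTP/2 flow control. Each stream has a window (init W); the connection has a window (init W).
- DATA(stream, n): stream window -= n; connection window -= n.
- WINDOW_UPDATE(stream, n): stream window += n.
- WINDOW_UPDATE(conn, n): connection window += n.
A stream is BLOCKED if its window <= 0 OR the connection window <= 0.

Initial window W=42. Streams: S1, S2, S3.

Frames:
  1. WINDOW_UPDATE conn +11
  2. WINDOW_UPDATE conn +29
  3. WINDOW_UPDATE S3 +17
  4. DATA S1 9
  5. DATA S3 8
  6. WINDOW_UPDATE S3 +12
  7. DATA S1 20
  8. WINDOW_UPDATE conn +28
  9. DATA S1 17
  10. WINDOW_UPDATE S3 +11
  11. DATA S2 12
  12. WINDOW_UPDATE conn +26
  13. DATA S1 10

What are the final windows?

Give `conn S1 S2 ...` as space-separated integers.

Op 1: conn=53 S1=42 S2=42 S3=42 blocked=[]
Op 2: conn=82 S1=42 S2=42 S3=42 blocked=[]
Op 3: conn=82 S1=42 S2=42 S3=59 blocked=[]
Op 4: conn=73 S1=33 S2=42 S3=59 blocked=[]
Op 5: conn=65 S1=33 S2=42 S3=51 blocked=[]
Op 6: conn=65 S1=33 S2=42 S3=63 blocked=[]
Op 7: conn=45 S1=13 S2=42 S3=63 blocked=[]
Op 8: conn=73 S1=13 S2=42 S3=63 blocked=[]
Op 9: conn=56 S1=-4 S2=42 S3=63 blocked=[1]
Op 10: conn=56 S1=-4 S2=42 S3=74 blocked=[1]
Op 11: conn=44 S1=-4 S2=30 S3=74 blocked=[1]
Op 12: conn=70 S1=-4 S2=30 S3=74 blocked=[1]
Op 13: conn=60 S1=-14 S2=30 S3=74 blocked=[1]

Answer: 60 -14 30 74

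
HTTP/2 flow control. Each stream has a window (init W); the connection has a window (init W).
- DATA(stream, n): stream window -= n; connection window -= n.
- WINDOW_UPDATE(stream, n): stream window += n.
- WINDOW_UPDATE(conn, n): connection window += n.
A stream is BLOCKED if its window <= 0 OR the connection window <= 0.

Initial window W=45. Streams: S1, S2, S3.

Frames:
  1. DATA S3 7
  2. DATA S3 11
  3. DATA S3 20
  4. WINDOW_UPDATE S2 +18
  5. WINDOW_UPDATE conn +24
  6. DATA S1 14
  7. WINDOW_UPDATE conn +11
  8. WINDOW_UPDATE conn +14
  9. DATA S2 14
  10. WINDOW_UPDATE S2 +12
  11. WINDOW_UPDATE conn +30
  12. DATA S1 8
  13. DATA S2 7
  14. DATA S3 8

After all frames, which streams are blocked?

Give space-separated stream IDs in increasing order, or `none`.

Op 1: conn=38 S1=45 S2=45 S3=38 blocked=[]
Op 2: conn=27 S1=45 S2=45 S3=27 blocked=[]
Op 3: conn=7 S1=45 S2=45 S3=7 blocked=[]
Op 4: conn=7 S1=45 S2=63 S3=7 blocked=[]
Op 5: conn=31 S1=45 S2=63 S3=7 blocked=[]
Op 6: conn=17 S1=31 S2=63 S3=7 blocked=[]
Op 7: conn=28 S1=31 S2=63 S3=7 blocked=[]
Op 8: conn=42 S1=31 S2=63 S3=7 blocked=[]
Op 9: conn=28 S1=31 S2=49 S3=7 blocked=[]
Op 10: conn=28 S1=31 S2=61 S3=7 blocked=[]
Op 11: conn=58 S1=31 S2=61 S3=7 blocked=[]
Op 12: conn=50 S1=23 S2=61 S3=7 blocked=[]
Op 13: conn=43 S1=23 S2=54 S3=7 blocked=[]
Op 14: conn=35 S1=23 S2=54 S3=-1 blocked=[3]

Answer: S3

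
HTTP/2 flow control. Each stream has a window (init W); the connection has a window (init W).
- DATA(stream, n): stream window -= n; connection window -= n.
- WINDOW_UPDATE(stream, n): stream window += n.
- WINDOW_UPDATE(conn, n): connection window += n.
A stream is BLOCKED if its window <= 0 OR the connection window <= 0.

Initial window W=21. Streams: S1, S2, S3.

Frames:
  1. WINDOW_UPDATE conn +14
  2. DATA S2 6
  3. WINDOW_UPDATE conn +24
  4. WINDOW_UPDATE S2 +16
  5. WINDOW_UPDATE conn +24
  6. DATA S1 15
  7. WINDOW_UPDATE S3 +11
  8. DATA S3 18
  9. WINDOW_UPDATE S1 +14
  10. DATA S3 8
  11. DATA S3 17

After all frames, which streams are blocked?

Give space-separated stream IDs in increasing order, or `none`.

Op 1: conn=35 S1=21 S2=21 S3=21 blocked=[]
Op 2: conn=29 S1=21 S2=15 S3=21 blocked=[]
Op 3: conn=53 S1=21 S2=15 S3=21 blocked=[]
Op 4: conn=53 S1=21 S2=31 S3=21 blocked=[]
Op 5: conn=77 S1=21 S2=31 S3=21 blocked=[]
Op 6: conn=62 S1=6 S2=31 S3=21 blocked=[]
Op 7: conn=62 S1=6 S2=31 S3=32 blocked=[]
Op 8: conn=44 S1=6 S2=31 S3=14 blocked=[]
Op 9: conn=44 S1=20 S2=31 S3=14 blocked=[]
Op 10: conn=36 S1=20 S2=31 S3=6 blocked=[]
Op 11: conn=19 S1=20 S2=31 S3=-11 blocked=[3]

Answer: S3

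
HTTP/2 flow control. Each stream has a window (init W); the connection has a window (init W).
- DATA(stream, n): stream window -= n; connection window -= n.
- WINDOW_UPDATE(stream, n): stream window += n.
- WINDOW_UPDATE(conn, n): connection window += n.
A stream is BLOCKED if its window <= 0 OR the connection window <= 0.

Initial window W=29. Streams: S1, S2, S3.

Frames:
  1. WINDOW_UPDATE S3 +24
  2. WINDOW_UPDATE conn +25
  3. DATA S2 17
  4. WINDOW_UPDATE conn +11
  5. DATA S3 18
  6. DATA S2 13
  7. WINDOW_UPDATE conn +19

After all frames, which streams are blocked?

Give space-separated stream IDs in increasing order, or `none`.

Op 1: conn=29 S1=29 S2=29 S3=53 blocked=[]
Op 2: conn=54 S1=29 S2=29 S3=53 blocked=[]
Op 3: conn=37 S1=29 S2=12 S3=53 blocked=[]
Op 4: conn=48 S1=29 S2=12 S3=53 blocked=[]
Op 5: conn=30 S1=29 S2=12 S3=35 blocked=[]
Op 6: conn=17 S1=29 S2=-1 S3=35 blocked=[2]
Op 7: conn=36 S1=29 S2=-1 S3=35 blocked=[2]

Answer: S2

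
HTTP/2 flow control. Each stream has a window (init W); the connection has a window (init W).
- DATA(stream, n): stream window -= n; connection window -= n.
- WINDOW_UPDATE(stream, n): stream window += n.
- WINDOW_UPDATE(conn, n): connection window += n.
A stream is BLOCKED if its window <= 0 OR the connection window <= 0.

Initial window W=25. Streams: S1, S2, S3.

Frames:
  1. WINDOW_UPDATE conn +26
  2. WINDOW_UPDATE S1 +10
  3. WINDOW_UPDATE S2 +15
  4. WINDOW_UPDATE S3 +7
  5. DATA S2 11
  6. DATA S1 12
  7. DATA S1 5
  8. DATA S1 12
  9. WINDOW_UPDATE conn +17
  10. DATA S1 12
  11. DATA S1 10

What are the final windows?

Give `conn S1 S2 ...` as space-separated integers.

Answer: 6 -16 29 32

Derivation:
Op 1: conn=51 S1=25 S2=25 S3=25 blocked=[]
Op 2: conn=51 S1=35 S2=25 S3=25 blocked=[]
Op 3: conn=51 S1=35 S2=40 S3=25 blocked=[]
Op 4: conn=51 S1=35 S2=40 S3=32 blocked=[]
Op 5: conn=40 S1=35 S2=29 S3=32 blocked=[]
Op 6: conn=28 S1=23 S2=29 S3=32 blocked=[]
Op 7: conn=23 S1=18 S2=29 S3=32 blocked=[]
Op 8: conn=11 S1=6 S2=29 S3=32 blocked=[]
Op 9: conn=28 S1=6 S2=29 S3=32 blocked=[]
Op 10: conn=16 S1=-6 S2=29 S3=32 blocked=[1]
Op 11: conn=6 S1=-16 S2=29 S3=32 blocked=[1]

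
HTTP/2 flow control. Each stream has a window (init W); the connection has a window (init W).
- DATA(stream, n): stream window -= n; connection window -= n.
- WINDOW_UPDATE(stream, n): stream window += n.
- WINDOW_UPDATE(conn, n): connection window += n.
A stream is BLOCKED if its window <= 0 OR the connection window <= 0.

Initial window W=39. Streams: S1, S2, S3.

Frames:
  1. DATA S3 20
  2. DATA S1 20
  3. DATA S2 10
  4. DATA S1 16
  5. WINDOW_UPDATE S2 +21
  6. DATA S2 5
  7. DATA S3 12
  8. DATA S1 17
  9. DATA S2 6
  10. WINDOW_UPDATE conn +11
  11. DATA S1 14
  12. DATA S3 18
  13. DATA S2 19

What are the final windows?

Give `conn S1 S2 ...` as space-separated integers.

Op 1: conn=19 S1=39 S2=39 S3=19 blocked=[]
Op 2: conn=-1 S1=19 S2=39 S3=19 blocked=[1, 2, 3]
Op 3: conn=-11 S1=19 S2=29 S3=19 blocked=[1, 2, 3]
Op 4: conn=-27 S1=3 S2=29 S3=19 blocked=[1, 2, 3]
Op 5: conn=-27 S1=3 S2=50 S3=19 blocked=[1, 2, 3]
Op 6: conn=-32 S1=3 S2=45 S3=19 blocked=[1, 2, 3]
Op 7: conn=-44 S1=3 S2=45 S3=7 blocked=[1, 2, 3]
Op 8: conn=-61 S1=-14 S2=45 S3=7 blocked=[1, 2, 3]
Op 9: conn=-67 S1=-14 S2=39 S3=7 blocked=[1, 2, 3]
Op 10: conn=-56 S1=-14 S2=39 S3=7 blocked=[1, 2, 3]
Op 11: conn=-70 S1=-28 S2=39 S3=7 blocked=[1, 2, 3]
Op 12: conn=-88 S1=-28 S2=39 S3=-11 blocked=[1, 2, 3]
Op 13: conn=-107 S1=-28 S2=20 S3=-11 blocked=[1, 2, 3]

Answer: -107 -28 20 -11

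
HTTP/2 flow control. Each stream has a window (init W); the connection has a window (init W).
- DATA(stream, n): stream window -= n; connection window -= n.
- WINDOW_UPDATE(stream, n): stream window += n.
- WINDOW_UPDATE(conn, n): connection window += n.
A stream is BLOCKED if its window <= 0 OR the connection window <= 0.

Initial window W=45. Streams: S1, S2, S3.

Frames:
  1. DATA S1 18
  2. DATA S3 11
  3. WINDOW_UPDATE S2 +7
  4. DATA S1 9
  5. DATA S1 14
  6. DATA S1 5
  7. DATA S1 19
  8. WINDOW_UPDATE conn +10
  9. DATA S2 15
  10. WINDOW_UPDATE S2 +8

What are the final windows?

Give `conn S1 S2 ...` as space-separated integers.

Answer: -36 -20 45 34

Derivation:
Op 1: conn=27 S1=27 S2=45 S3=45 blocked=[]
Op 2: conn=16 S1=27 S2=45 S3=34 blocked=[]
Op 3: conn=16 S1=27 S2=52 S3=34 blocked=[]
Op 4: conn=7 S1=18 S2=52 S3=34 blocked=[]
Op 5: conn=-7 S1=4 S2=52 S3=34 blocked=[1, 2, 3]
Op 6: conn=-12 S1=-1 S2=52 S3=34 blocked=[1, 2, 3]
Op 7: conn=-31 S1=-20 S2=52 S3=34 blocked=[1, 2, 3]
Op 8: conn=-21 S1=-20 S2=52 S3=34 blocked=[1, 2, 3]
Op 9: conn=-36 S1=-20 S2=37 S3=34 blocked=[1, 2, 3]
Op 10: conn=-36 S1=-20 S2=45 S3=34 blocked=[1, 2, 3]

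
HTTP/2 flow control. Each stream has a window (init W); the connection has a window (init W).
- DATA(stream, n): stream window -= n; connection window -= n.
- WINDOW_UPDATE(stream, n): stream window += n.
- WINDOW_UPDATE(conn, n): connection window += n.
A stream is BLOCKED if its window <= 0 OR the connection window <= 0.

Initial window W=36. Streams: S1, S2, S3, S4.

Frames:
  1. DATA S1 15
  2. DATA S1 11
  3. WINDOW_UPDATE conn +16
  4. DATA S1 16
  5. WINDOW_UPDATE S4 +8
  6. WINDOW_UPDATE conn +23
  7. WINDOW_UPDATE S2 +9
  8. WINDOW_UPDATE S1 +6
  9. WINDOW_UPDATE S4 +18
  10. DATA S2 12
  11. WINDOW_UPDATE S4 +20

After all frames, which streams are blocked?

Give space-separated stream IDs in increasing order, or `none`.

Answer: S1

Derivation:
Op 1: conn=21 S1=21 S2=36 S3=36 S4=36 blocked=[]
Op 2: conn=10 S1=10 S2=36 S3=36 S4=36 blocked=[]
Op 3: conn=26 S1=10 S2=36 S3=36 S4=36 blocked=[]
Op 4: conn=10 S1=-6 S2=36 S3=36 S4=36 blocked=[1]
Op 5: conn=10 S1=-6 S2=36 S3=36 S4=44 blocked=[1]
Op 6: conn=33 S1=-6 S2=36 S3=36 S4=44 blocked=[1]
Op 7: conn=33 S1=-6 S2=45 S3=36 S4=44 blocked=[1]
Op 8: conn=33 S1=0 S2=45 S3=36 S4=44 blocked=[1]
Op 9: conn=33 S1=0 S2=45 S3=36 S4=62 blocked=[1]
Op 10: conn=21 S1=0 S2=33 S3=36 S4=62 blocked=[1]
Op 11: conn=21 S1=0 S2=33 S3=36 S4=82 blocked=[1]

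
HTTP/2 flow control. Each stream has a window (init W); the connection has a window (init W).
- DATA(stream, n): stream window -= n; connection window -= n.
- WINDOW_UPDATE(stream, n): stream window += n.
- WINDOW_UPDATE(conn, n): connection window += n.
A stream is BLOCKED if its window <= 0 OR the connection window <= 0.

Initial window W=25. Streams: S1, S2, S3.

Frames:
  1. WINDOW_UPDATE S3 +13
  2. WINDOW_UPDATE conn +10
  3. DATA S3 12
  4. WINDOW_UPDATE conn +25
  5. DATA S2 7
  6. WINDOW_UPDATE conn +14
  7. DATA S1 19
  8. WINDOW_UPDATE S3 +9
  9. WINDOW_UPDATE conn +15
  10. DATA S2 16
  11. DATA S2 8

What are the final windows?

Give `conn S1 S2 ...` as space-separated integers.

Answer: 27 6 -6 35

Derivation:
Op 1: conn=25 S1=25 S2=25 S3=38 blocked=[]
Op 2: conn=35 S1=25 S2=25 S3=38 blocked=[]
Op 3: conn=23 S1=25 S2=25 S3=26 blocked=[]
Op 4: conn=48 S1=25 S2=25 S3=26 blocked=[]
Op 5: conn=41 S1=25 S2=18 S3=26 blocked=[]
Op 6: conn=55 S1=25 S2=18 S3=26 blocked=[]
Op 7: conn=36 S1=6 S2=18 S3=26 blocked=[]
Op 8: conn=36 S1=6 S2=18 S3=35 blocked=[]
Op 9: conn=51 S1=6 S2=18 S3=35 blocked=[]
Op 10: conn=35 S1=6 S2=2 S3=35 blocked=[]
Op 11: conn=27 S1=6 S2=-6 S3=35 blocked=[2]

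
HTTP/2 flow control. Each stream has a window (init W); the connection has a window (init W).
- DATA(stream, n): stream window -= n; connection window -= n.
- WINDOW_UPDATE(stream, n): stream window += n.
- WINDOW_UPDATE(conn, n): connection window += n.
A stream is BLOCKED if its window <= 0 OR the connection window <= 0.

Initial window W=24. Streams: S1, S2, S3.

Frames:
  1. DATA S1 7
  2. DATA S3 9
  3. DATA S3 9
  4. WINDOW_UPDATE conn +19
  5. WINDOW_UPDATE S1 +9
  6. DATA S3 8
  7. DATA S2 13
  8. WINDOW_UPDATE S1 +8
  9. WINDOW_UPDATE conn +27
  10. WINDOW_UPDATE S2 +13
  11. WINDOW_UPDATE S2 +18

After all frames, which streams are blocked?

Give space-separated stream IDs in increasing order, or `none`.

Op 1: conn=17 S1=17 S2=24 S3=24 blocked=[]
Op 2: conn=8 S1=17 S2=24 S3=15 blocked=[]
Op 3: conn=-1 S1=17 S2=24 S3=6 blocked=[1, 2, 3]
Op 4: conn=18 S1=17 S2=24 S3=6 blocked=[]
Op 5: conn=18 S1=26 S2=24 S3=6 blocked=[]
Op 6: conn=10 S1=26 S2=24 S3=-2 blocked=[3]
Op 7: conn=-3 S1=26 S2=11 S3=-2 blocked=[1, 2, 3]
Op 8: conn=-3 S1=34 S2=11 S3=-2 blocked=[1, 2, 3]
Op 9: conn=24 S1=34 S2=11 S3=-2 blocked=[3]
Op 10: conn=24 S1=34 S2=24 S3=-2 blocked=[3]
Op 11: conn=24 S1=34 S2=42 S3=-2 blocked=[3]

Answer: S3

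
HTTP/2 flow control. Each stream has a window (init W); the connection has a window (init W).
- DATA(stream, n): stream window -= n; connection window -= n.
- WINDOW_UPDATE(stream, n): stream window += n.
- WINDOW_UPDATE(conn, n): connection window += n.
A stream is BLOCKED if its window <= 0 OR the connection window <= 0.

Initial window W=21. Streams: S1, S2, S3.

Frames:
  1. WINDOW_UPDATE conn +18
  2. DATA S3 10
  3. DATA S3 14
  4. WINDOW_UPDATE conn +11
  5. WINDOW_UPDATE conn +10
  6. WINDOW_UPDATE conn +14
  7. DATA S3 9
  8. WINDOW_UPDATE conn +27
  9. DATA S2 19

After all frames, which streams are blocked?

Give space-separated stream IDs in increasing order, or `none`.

Op 1: conn=39 S1=21 S2=21 S3=21 blocked=[]
Op 2: conn=29 S1=21 S2=21 S3=11 blocked=[]
Op 3: conn=15 S1=21 S2=21 S3=-3 blocked=[3]
Op 4: conn=26 S1=21 S2=21 S3=-3 blocked=[3]
Op 5: conn=36 S1=21 S2=21 S3=-3 blocked=[3]
Op 6: conn=50 S1=21 S2=21 S3=-3 blocked=[3]
Op 7: conn=41 S1=21 S2=21 S3=-12 blocked=[3]
Op 8: conn=68 S1=21 S2=21 S3=-12 blocked=[3]
Op 9: conn=49 S1=21 S2=2 S3=-12 blocked=[3]

Answer: S3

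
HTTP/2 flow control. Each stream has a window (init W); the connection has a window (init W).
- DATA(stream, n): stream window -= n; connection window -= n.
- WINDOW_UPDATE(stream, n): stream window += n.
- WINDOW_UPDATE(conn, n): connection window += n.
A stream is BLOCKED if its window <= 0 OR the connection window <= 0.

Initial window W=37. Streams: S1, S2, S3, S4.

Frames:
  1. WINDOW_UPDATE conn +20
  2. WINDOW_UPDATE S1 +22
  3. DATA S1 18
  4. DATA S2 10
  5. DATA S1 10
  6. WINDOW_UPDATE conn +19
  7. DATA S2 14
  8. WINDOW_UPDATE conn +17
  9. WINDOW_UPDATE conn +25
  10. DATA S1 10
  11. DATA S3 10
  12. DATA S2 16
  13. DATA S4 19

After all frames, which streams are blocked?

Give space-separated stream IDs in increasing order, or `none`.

Op 1: conn=57 S1=37 S2=37 S3=37 S4=37 blocked=[]
Op 2: conn=57 S1=59 S2=37 S3=37 S4=37 blocked=[]
Op 3: conn=39 S1=41 S2=37 S3=37 S4=37 blocked=[]
Op 4: conn=29 S1=41 S2=27 S3=37 S4=37 blocked=[]
Op 5: conn=19 S1=31 S2=27 S3=37 S4=37 blocked=[]
Op 6: conn=38 S1=31 S2=27 S3=37 S4=37 blocked=[]
Op 7: conn=24 S1=31 S2=13 S3=37 S4=37 blocked=[]
Op 8: conn=41 S1=31 S2=13 S3=37 S4=37 blocked=[]
Op 9: conn=66 S1=31 S2=13 S3=37 S4=37 blocked=[]
Op 10: conn=56 S1=21 S2=13 S3=37 S4=37 blocked=[]
Op 11: conn=46 S1=21 S2=13 S3=27 S4=37 blocked=[]
Op 12: conn=30 S1=21 S2=-3 S3=27 S4=37 blocked=[2]
Op 13: conn=11 S1=21 S2=-3 S3=27 S4=18 blocked=[2]

Answer: S2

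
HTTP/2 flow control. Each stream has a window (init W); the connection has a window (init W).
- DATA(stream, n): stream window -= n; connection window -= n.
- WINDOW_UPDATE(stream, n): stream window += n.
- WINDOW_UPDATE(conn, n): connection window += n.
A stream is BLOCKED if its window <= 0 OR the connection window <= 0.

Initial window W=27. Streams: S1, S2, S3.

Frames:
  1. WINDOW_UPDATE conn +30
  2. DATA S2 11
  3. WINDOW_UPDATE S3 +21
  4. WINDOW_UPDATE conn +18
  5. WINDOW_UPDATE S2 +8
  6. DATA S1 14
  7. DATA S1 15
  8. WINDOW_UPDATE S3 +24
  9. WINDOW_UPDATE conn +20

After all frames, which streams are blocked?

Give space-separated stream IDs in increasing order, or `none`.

Answer: S1

Derivation:
Op 1: conn=57 S1=27 S2=27 S3=27 blocked=[]
Op 2: conn=46 S1=27 S2=16 S3=27 blocked=[]
Op 3: conn=46 S1=27 S2=16 S3=48 blocked=[]
Op 4: conn=64 S1=27 S2=16 S3=48 blocked=[]
Op 5: conn=64 S1=27 S2=24 S3=48 blocked=[]
Op 6: conn=50 S1=13 S2=24 S3=48 blocked=[]
Op 7: conn=35 S1=-2 S2=24 S3=48 blocked=[1]
Op 8: conn=35 S1=-2 S2=24 S3=72 blocked=[1]
Op 9: conn=55 S1=-2 S2=24 S3=72 blocked=[1]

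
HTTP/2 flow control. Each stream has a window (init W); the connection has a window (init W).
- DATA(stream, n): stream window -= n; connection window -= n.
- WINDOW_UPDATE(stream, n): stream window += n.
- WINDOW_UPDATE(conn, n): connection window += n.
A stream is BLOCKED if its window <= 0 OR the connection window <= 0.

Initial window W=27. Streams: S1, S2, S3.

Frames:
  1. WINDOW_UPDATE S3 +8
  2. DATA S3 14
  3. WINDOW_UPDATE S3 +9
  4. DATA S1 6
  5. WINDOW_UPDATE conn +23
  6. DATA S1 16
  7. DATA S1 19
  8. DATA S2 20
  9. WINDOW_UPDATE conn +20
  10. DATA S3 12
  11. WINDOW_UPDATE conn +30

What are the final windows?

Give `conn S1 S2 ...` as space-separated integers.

Op 1: conn=27 S1=27 S2=27 S3=35 blocked=[]
Op 2: conn=13 S1=27 S2=27 S3=21 blocked=[]
Op 3: conn=13 S1=27 S2=27 S3=30 blocked=[]
Op 4: conn=7 S1=21 S2=27 S3=30 blocked=[]
Op 5: conn=30 S1=21 S2=27 S3=30 blocked=[]
Op 6: conn=14 S1=5 S2=27 S3=30 blocked=[]
Op 7: conn=-5 S1=-14 S2=27 S3=30 blocked=[1, 2, 3]
Op 8: conn=-25 S1=-14 S2=7 S3=30 blocked=[1, 2, 3]
Op 9: conn=-5 S1=-14 S2=7 S3=30 blocked=[1, 2, 3]
Op 10: conn=-17 S1=-14 S2=7 S3=18 blocked=[1, 2, 3]
Op 11: conn=13 S1=-14 S2=7 S3=18 blocked=[1]

Answer: 13 -14 7 18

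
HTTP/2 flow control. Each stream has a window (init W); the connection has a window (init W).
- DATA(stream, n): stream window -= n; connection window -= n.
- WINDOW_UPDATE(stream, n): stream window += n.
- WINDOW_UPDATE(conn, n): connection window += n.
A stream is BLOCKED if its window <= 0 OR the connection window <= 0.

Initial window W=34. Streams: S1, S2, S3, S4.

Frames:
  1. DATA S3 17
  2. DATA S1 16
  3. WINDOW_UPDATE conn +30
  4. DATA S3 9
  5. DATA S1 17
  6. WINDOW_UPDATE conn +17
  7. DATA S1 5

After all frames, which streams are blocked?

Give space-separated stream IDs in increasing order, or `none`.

Op 1: conn=17 S1=34 S2=34 S3=17 S4=34 blocked=[]
Op 2: conn=1 S1=18 S2=34 S3=17 S4=34 blocked=[]
Op 3: conn=31 S1=18 S2=34 S3=17 S4=34 blocked=[]
Op 4: conn=22 S1=18 S2=34 S3=8 S4=34 blocked=[]
Op 5: conn=5 S1=1 S2=34 S3=8 S4=34 blocked=[]
Op 6: conn=22 S1=1 S2=34 S3=8 S4=34 blocked=[]
Op 7: conn=17 S1=-4 S2=34 S3=8 S4=34 blocked=[1]

Answer: S1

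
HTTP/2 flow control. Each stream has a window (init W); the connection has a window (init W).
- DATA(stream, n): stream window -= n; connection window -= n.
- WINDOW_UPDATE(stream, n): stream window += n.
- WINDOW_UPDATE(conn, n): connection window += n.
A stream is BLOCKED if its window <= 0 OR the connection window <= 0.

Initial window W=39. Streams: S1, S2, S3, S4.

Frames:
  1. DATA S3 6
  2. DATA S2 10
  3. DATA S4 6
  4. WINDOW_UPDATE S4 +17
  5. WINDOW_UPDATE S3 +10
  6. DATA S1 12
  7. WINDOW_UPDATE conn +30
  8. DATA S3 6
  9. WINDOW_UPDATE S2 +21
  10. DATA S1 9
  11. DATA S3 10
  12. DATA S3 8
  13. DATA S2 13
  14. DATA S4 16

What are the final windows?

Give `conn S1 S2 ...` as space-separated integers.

Answer: -27 18 37 19 34

Derivation:
Op 1: conn=33 S1=39 S2=39 S3=33 S4=39 blocked=[]
Op 2: conn=23 S1=39 S2=29 S3=33 S4=39 blocked=[]
Op 3: conn=17 S1=39 S2=29 S3=33 S4=33 blocked=[]
Op 4: conn=17 S1=39 S2=29 S3=33 S4=50 blocked=[]
Op 5: conn=17 S1=39 S2=29 S3=43 S4=50 blocked=[]
Op 6: conn=5 S1=27 S2=29 S3=43 S4=50 blocked=[]
Op 7: conn=35 S1=27 S2=29 S3=43 S4=50 blocked=[]
Op 8: conn=29 S1=27 S2=29 S3=37 S4=50 blocked=[]
Op 9: conn=29 S1=27 S2=50 S3=37 S4=50 blocked=[]
Op 10: conn=20 S1=18 S2=50 S3=37 S4=50 blocked=[]
Op 11: conn=10 S1=18 S2=50 S3=27 S4=50 blocked=[]
Op 12: conn=2 S1=18 S2=50 S3=19 S4=50 blocked=[]
Op 13: conn=-11 S1=18 S2=37 S3=19 S4=50 blocked=[1, 2, 3, 4]
Op 14: conn=-27 S1=18 S2=37 S3=19 S4=34 blocked=[1, 2, 3, 4]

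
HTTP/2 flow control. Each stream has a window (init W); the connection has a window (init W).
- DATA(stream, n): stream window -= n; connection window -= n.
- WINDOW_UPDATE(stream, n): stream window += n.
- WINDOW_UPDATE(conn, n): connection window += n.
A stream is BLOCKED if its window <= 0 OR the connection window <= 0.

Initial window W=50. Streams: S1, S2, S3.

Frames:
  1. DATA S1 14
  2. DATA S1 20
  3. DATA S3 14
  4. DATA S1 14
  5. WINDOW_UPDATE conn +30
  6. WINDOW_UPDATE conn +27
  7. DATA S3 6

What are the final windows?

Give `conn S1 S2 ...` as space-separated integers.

Op 1: conn=36 S1=36 S2=50 S3=50 blocked=[]
Op 2: conn=16 S1=16 S2=50 S3=50 blocked=[]
Op 3: conn=2 S1=16 S2=50 S3=36 blocked=[]
Op 4: conn=-12 S1=2 S2=50 S3=36 blocked=[1, 2, 3]
Op 5: conn=18 S1=2 S2=50 S3=36 blocked=[]
Op 6: conn=45 S1=2 S2=50 S3=36 blocked=[]
Op 7: conn=39 S1=2 S2=50 S3=30 blocked=[]

Answer: 39 2 50 30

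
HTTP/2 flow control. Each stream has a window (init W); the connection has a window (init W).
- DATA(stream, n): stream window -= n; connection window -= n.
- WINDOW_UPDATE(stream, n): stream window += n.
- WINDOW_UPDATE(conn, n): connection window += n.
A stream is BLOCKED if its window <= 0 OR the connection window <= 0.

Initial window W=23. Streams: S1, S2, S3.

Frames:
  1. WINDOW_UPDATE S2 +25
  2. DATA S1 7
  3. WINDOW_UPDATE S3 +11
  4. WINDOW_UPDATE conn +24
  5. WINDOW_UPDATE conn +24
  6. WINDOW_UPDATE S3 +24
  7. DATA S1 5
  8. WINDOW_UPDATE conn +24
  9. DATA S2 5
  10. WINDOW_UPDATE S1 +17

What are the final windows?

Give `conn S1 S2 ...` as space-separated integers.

Answer: 78 28 43 58

Derivation:
Op 1: conn=23 S1=23 S2=48 S3=23 blocked=[]
Op 2: conn=16 S1=16 S2=48 S3=23 blocked=[]
Op 3: conn=16 S1=16 S2=48 S3=34 blocked=[]
Op 4: conn=40 S1=16 S2=48 S3=34 blocked=[]
Op 5: conn=64 S1=16 S2=48 S3=34 blocked=[]
Op 6: conn=64 S1=16 S2=48 S3=58 blocked=[]
Op 7: conn=59 S1=11 S2=48 S3=58 blocked=[]
Op 8: conn=83 S1=11 S2=48 S3=58 blocked=[]
Op 9: conn=78 S1=11 S2=43 S3=58 blocked=[]
Op 10: conn=78 S1=28 S2=43 S3=58 blocked=[]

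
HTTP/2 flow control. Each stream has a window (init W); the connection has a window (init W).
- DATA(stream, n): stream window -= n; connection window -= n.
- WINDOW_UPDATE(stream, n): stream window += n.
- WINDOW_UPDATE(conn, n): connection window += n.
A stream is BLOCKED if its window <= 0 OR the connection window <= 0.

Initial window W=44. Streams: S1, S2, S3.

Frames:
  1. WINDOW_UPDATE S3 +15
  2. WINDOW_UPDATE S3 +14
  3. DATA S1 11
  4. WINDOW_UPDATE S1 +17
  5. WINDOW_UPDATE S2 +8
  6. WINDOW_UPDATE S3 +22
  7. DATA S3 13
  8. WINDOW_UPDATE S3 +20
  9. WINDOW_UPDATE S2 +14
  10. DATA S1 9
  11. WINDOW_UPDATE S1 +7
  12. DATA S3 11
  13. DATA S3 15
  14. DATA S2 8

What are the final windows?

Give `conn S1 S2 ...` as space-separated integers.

Op 1: conn=44 S1=44 S2=44 S3=59 blocked=[]
Op 2: conn=44 S1=44 S2=44 S3=73 blocked=[]
Op 3: conn=33 S1=33 S2=44 S3=73 blocked=[]
Op 4: conn=33 S1=50 S2=44 S3=73 blocked=[]
Op 5: conn=33 S1=50 S2=52 S3=73 blocked=[]
Op 6: conn=33 S1=50 S2=52 S3=95 blocked=[]
Op 7: conn=20 S1=50 S2=52 S3=82 blocked=[]
Op 8: conn=20 S1=50 S2=52 S3=102 blocked=[]
Op 9: conn=20 S1=50 S2=66 S3=102 blocked=[]
Op 10: conn=11 S1=41 S2=66 S3=102 blocked=[]
Op 11: conn=11 S1=48 S2=66 S3=102 blocked=[]
Op 12: conn=0 S1=48 S2=66 S3=91 blocked=[1, 2, 3]
Op 13: conn=-15 S1=48 S2=66 S3=76 blocked=[1, 2, 3]
Op 14: conn=-23 S1=48 S2=58 S3=76 blocked=[1, 2, 3]

Answer: -23 48 58 76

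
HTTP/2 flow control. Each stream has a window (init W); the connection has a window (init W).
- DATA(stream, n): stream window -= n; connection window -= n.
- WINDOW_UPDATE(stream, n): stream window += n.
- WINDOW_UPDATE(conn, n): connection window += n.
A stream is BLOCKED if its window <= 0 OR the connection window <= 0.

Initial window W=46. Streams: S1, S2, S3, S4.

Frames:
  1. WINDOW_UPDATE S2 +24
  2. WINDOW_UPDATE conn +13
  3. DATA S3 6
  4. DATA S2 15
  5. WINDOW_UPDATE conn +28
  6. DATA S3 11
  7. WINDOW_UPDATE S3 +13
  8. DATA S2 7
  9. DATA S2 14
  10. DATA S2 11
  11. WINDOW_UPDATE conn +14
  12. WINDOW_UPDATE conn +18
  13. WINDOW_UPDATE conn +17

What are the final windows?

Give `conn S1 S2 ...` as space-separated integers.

Op 1: conn=46 S1=46 S2=70 S3=46 S4=46 blocked=[]
Op 2: conn=59 S1=46 S2=70 S3=46 S4=46 blocked=[]
Op 3: conn=53 S1=46 S2=70 S3=40 S4=46 blocked=[]
Op 4: conn=38 S1=46 S2=55 S3=40 S4=46 blocked=[]
Op 5: conn=66 S1=46 S2=55 S3=40 S4=46 blocked=[]
Op 6: conn=55 S1=46 S2=55 S3=29 S4=46 blocked=[]
Op 7: conn=55 S1=46 S2=55 S3=42 S4=46 blocked=[]
Op 8: conn=48 S1=46 S2=48 S3=42 S4=46 blocked=[]
Op 9: conn=34 S1=46 S2=34 S3=42 S4=46 blocked=[]
Op 10: conn=23 S1=46 S2=23 S3=42 S4=46 blocked=[]
Op 11: conn=37 S1=46 S2=23 S3=42 S4=46 blocked=[]
Op 12: conn=55 S1=46 S2=23 S3=42 S4=46 blocked=[]
Op 13: conn=72 S1=46 S2=23 S3=42 S4=46 blocked=[]

Answer: 72 46 23 42 46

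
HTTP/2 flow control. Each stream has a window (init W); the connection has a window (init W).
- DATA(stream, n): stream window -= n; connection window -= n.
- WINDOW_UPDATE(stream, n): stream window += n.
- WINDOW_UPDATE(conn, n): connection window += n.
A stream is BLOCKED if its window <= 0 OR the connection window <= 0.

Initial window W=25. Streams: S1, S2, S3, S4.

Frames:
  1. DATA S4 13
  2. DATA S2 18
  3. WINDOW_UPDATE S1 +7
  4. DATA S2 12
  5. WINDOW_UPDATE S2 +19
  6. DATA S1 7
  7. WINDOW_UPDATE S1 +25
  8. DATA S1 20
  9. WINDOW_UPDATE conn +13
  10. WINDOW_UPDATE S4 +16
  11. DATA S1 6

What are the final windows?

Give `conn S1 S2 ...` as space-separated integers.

Answer: -38 24 14 25 28

Derivation:
Op 1: conn=12 S1=25 S2=25 S3=25 S4=12 blocked=[]
Op 2: conn=-6 S1=25 S2=7 S3=25 S4=12 blocked=[1, 2, 3, 4]
Op 3: conn=-6 S1=32 S2=7 S3=25 S4=12 blocked=[1, 2, 3, 4]
Op 4: conn=-18 S1=32 S2=-5 S3=25 S4=12 blocked=[1, 2, 3, 4]
Op 5: conn=-18 S1=32 S2=14 S3=25 S4=12 blocked=[1, 2, 3, 4]
Op 6: conn=-25 S1=25 S2=14 S3=25 S4=12 blocked=[1, 2, 3, 4]
Op 7: conn=-25 S1=50 S2=14 S3=25 S4=12 blocked=[1, 2, 3, 4]
Op 8: conn=-45 S1=30 S2=14 S3=25 S4=12 blocked=[1, 2, 3, 4]
Op 9: conn=-32 S1=30 S2=14 S3=25 S4=12 blocked=[1, 2, 3, 4]
Op 10: conn=-32 S1=30 S2=14 S3=25 S4=28 blocked=[1, 2, 3, 4]
Op 11: conn=-38 S1=24 S2=14 S3=25 S4=28 blocked=[1, 2, 3, 4]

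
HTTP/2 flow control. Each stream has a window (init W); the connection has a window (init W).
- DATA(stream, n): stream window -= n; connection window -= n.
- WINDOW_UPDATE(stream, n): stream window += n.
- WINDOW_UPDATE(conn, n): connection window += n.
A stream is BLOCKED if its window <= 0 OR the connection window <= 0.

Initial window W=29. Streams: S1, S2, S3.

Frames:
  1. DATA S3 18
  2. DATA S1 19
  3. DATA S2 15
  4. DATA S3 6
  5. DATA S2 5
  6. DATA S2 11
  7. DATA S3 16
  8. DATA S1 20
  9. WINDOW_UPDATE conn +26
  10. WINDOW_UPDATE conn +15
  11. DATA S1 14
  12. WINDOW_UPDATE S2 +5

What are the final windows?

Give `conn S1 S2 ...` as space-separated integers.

Answer: -54 -24 3 -11

Derivation:
Op 1: conn=11 S1=29 S2=29 S3=11 blocked=[]
Op 2: conn=-8 S1=10 S2=29 S3=11 blocked=[1, 2, 3]
Op 3: conn=-23 S1=10 S2=14 S3=11 blocked=[1, 2, 3]
Op 4: conn=-29 S1=10 S2=14 S3=5 blocked=[1, 2, 3]
Op 5: conn=-34 S1=10 S2=9 S3=5 blocked=[1, 2, 3]
Op 6: conn=-45 S1=10 S2=-2 S3=5 blocked=[1, 2, 3]
Op 7: conn=-61 S1=10 S2=-2 S3=-11 blocked=[1, 2, 3]
Op 8: conn=-81 S1=-10 S2=-2 S3=-11 blocked=[1, 2, 3]
Op 9: conn=-55 S1=-10 S2=-2 S3=-11 blocked=[1, 2, 3]
Op 10: conn=-40 S1=-10 S2=-2 S3=-11 blocked=[1, 2, 3]
Op 11: conn=-54 S1=-24 S2=-2 S3=-11 blocked=[1, 2, 3]
Op 12: conn=-54 S1=-24 S2=3 S3=-11 blocked=[1, 2, 3]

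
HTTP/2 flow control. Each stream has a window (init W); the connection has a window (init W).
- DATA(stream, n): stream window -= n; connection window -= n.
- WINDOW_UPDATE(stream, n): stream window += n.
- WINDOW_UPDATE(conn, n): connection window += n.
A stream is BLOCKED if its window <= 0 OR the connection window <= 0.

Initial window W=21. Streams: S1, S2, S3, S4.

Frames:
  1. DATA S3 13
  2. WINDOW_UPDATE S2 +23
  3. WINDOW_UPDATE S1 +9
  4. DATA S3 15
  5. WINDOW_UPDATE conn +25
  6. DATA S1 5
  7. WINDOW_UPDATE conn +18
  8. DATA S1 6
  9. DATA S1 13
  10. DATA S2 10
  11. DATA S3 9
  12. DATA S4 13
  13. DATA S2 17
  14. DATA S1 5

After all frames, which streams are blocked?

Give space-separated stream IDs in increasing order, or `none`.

Answer: S1 S2 S3 S4

Derivation:
Op 1: conn=8 S1=21 S2=21 S3=8 S4=21 blocked=[]
Op 2: conn=8 S1=21 S2=44 S3=8 S4=21 blocked=[]
Op 3: conn=8 S1=30 S2=44 S3=8 S4=21 blocked=[]
Op 4: conn=-7 S1=30 S2=44 S3=-7 S4=21 blocked=[1, 2, 3, 4]
Op 5: conn=18 S1=30 S2=44 S3=-7 S4=21 blocked=[3]
Op 6: conn=13 S1=25 S2=44 S3=-7 S4=21 blocked=[3]
Op 7: conn=31 S1=25 S2=44 S3=-7 S4=21 blocked=[3]
Op 8: conn=25 S1=19 S2=44 S3=-7 S4=21 blocked=[3]
Op 9: conn=12 S1=6 S2=44 S3=-7 S4=21 blocked=[3]
Op 10: conn=2 S1=6 S2=34 S3=-7 S4=21 blocked=[3]
Op 11: conn=-7 S1=6 S2=34 S3=-16 S4=21 blocked=[1, 2, 3, 4]
Op 12: conn=-20 S1=6 S2=34 S3=-16 S4=8 blocked=[1, 2, 3, 4]
Op 13: conn=-37 S1=6 S2=17 S3=-16 S4=8 blocked=[1, 2, 3, 4]
Op 14: conn=-42 S1=1 S2=17 S3=-16 S4=8 blocked=[1, 2, 3, 4]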